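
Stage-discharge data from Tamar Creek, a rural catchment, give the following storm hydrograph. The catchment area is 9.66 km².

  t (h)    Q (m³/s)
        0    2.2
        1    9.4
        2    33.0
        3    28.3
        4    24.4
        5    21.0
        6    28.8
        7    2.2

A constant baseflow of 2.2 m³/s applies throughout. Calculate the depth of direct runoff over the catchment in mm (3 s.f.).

d ≈ 49.1 mm

Direct runoff: 0.0, 7.2, 30.8, 26.1, 22.2, 18.8, 26.6, 0.0 m³/s; ΣQ_DR = 131.7 m³/s.
V = ΣQ_DR · Δt = 131.7 × 3600 s = 4.741 × 10^5 m³.
Over A = 9.66 km², depth = V / A = 49.1 mm.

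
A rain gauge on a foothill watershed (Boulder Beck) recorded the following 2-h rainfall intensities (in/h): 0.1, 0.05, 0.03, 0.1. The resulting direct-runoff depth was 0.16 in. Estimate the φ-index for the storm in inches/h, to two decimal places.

Only the 2 blocks with intensity above φ contribute runoff: 0.1, 0.1 in/h.
Σ(I−φ)·Δt = d  ⇒  (0.1+0.1 − 2φ)·2 = 0.16
φ = (0.2000 − 0.16/2) / 2 = 0.06 in/h.

φ ≈ 0.06 in/h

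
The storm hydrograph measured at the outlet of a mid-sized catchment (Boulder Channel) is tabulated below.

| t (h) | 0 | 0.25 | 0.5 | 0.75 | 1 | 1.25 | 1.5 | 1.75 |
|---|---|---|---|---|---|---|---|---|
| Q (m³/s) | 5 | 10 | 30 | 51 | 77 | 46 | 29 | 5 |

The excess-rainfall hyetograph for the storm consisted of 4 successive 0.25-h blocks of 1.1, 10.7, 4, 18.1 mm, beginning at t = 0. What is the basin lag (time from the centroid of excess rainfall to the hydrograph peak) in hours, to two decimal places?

Centroid of excess rainfall: t_c = Σ P_i·t̄_i / ΣP_i = 0.6633 h (block centres at 0.125, 0.375, 0.625, 0.875 h).
Hydrograph peak occurs at t = 1 h, so basin lag t_L = 1 − 0.6633 = 0.34 h.

t_L ≈ 0.34 h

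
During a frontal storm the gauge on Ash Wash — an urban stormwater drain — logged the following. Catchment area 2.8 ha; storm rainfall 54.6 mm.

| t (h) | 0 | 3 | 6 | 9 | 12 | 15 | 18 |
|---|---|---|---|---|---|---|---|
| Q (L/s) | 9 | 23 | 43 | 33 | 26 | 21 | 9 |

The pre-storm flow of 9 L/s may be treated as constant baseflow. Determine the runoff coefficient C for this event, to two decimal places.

ΣQ_DR = 101.0 L/s; V = ΣQ_DR·Δt = 1.091 × 10^6 L.
Runoff depth d = V / A = 38.96 mm.
C = d / P = 38.96 / 54.6 = 0.71.

C ≈ 0.71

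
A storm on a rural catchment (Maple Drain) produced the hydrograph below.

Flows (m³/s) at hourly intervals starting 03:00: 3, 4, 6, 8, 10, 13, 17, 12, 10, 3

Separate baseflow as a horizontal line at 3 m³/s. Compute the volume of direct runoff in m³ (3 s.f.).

Direct-runoff ordinates (Q − Q_b): 0.0, 1.0, 3.0, 5.0, 7.0, 10.0, 14.0, 9.0, 7.0, 0.0 m³/s.
ΣQ_DR = 56.00 m³/s.
With Δt = 1 h = 3600 s, V = ΣQ_DR · Δt = 56.00 × 3600 = 2.02 × 10^5 m³.

V ≈ 2.02 × 10^5 m³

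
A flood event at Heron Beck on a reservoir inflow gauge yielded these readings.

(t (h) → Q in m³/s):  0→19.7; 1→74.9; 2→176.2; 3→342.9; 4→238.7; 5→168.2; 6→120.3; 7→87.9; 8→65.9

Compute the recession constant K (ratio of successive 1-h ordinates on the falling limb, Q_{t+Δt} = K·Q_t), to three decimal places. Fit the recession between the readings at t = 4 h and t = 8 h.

Using the recession-limb readings at t = 4 h and t = 8 h: Q falls from 238.7 to 65.9 m³/s over 4 intervals.
K = (Q₂/Q₁)^(1/4) = (65.9/238.7)^(1/4) = 0.725.

K ≈ 0.725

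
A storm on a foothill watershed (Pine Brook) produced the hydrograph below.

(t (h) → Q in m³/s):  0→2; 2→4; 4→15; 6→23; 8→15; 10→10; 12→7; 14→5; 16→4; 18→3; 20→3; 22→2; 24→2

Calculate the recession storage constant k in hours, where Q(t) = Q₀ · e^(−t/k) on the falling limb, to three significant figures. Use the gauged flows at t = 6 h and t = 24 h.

k ≈ 7.37 h

On the falling limb, Q drops from 23 to 2 m³/s between t = 6 h and t = 24 h (Δt = 18 h).
k = −Δt / ln(Q₂/Q₁) = −18 / ln(2/23) = 7.37 h.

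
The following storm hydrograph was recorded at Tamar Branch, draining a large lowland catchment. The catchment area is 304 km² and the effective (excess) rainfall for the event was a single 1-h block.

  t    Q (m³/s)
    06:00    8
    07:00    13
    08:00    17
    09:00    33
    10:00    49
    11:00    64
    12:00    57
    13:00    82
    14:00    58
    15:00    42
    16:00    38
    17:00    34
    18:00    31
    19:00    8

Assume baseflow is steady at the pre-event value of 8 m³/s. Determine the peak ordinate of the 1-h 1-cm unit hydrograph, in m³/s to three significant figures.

Direct runoff: 0.0, 5.0, 9.0, 25.0, 41.0, 56.0, 49.0, 74.0, 50.0, 34.0, 30.0, 26.0, 23.0, 0.0 m³/s; ΣQ_DR = 422.0 m³/s, peak = 74.0 m³/s.
Runoff depth d = ΣQ_DR·Δt / A = 422.0 × 3600 / (304 km²) = 4.997 mm.
The 1-cm UH is the DRH scaled by (10 mm)/d, so U_p = 74.0 × 10/4.997 = 148 m³/s.

U_p ≈ 148 m³/s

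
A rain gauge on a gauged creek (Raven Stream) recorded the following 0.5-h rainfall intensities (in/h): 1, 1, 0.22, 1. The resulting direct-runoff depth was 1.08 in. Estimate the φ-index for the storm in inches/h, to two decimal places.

Only the 3 blocks with intensity above φ contribute runoff: 1, 1, 1 in/h.
Σ(I−φ)·Δt = d  ⇒  (1+1+1 − 3φ)·0.5 = 1.08
φ = (3.000 − 1.08/0.5) / 3 = 0.28 in/h.

φ ≈ 0.28 in/h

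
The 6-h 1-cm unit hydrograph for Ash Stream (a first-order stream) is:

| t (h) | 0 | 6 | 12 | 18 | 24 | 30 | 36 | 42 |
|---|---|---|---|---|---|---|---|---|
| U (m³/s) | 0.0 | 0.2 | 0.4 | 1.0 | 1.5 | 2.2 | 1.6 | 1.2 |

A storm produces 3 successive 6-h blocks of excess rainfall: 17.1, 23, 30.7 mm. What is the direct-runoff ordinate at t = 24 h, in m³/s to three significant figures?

Q ≈ 6.09 m³/s

By discrete convolution, Q_j = Σ (P_i / 10 mm) · U_{j−i}.
At t = 24 h (j=4): Q = (17.1/10)·1.5 + (23/10)·1.0 + (30.7/10)·0.4 = 6.09 m³/s.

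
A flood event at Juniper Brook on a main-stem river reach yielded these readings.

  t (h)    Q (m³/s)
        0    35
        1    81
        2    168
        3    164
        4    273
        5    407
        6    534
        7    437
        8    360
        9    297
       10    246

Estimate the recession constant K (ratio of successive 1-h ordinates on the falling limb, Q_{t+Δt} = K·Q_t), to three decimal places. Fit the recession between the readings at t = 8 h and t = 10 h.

K ≈ 0.827

Using the recession-limb readings at t = 8 h and t = 10 h: Q falls from 360 to 246 m³/s over 2 intervals.
K = (Q₂/Q₁)^(1/2) = (246/360)^(1/2) = 0.827.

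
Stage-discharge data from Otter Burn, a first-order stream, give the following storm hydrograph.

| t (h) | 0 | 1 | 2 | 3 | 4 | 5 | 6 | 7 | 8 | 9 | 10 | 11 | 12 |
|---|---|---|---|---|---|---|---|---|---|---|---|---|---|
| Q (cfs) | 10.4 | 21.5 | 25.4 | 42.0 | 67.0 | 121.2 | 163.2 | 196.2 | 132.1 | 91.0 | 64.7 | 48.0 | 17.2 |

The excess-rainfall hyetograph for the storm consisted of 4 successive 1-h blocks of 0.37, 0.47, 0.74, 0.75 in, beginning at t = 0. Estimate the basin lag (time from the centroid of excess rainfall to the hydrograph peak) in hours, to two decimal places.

Centroid of excess rainfall: t_c = Σ P_i·t̄_i / ΣP_i = 2.3026 h (block centres at 0.5, 1.5, 2.5, 3.5 h).
Hydrograph peak occurs at t = 7 h, so basin lag t_L = 7 − 2.3026 = 4.70 h.

t_L ≈ 4.70 h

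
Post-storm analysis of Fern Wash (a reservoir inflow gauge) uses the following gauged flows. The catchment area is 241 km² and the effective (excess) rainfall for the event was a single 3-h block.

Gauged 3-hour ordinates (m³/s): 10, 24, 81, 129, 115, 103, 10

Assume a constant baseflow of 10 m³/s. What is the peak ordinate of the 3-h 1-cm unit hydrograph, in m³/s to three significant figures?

U_p ≈ 66.1 m³/s

Direct runoff: 0.0, 14.0, 71.0, 119.0, 105.0, 93.0, 0.0 m³/s; ΣQ_DR = 402.0 m³/s, peak = 119.0 m³/s.
Runoff depth d = ΣQ_DR·Δt / A = 402.0 × 10800 / (241 km²) = 18.01 mm.
The 1-cm UH is the DRH scaled by (10 mm)/d, so U_p = 119.0 × 10/18.01 = 66.1 m³/s.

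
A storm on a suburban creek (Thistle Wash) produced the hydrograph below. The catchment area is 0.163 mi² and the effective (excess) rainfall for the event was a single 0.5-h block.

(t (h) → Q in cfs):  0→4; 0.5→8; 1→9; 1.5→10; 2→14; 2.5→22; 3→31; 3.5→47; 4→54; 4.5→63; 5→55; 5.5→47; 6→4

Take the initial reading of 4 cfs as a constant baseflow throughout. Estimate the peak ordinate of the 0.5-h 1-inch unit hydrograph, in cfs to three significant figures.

Direct runoff: 0.0, 4.0, 5.0, 6.0, 10.0, 18.0, 27.0, 43.0, 50.0, 59.0, 51.0, 43.0, 0.0 cfs; ΣQ_DR = 316.0 cfs, peak = 59.0 cfs.
Runoff depth d = ΣQ_DR·Δt / A = 316.0 × 1800 / (0.163 mi²) = 1.502 in.
The 1-inch UH is the DRH scaled by (1 in)/d, so U_p = 59.0 × 1/1.502 = 39.3 cfs.

U_p ≈ 39.3 cfs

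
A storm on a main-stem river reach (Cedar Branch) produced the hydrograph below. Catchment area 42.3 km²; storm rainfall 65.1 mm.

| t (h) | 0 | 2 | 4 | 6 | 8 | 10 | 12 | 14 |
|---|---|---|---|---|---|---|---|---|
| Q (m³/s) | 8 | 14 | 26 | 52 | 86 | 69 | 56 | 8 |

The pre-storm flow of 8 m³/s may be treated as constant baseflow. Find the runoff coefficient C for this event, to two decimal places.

ΣQ_DR = 255.0 m³/s; V = ΣQ_DR·Δt = 1.836 × 10^6 m³.
Runoff depth d = V / A = 43.40 mm.
C = d / P = 43.40 / 65.1 = 0.67.

C ≈ 0.67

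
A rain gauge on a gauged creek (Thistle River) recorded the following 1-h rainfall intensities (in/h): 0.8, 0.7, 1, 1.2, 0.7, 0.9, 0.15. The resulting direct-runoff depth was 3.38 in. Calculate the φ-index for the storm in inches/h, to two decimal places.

Only the 6 blocks with intensity above φ contribute runoff: 0.8, 0.7, 1, 1.2, 0.7, 0.9 in/h.
Σ(I−φ)·Δt = d  ⇒  (0.8+0.7+1+1.2+0.7+0.9 − 6φ)·1 = 3.38
φ = (5.300 − 3.38/1) / 6 = 0.32 in/h.

φ ≈ 0.32 in/h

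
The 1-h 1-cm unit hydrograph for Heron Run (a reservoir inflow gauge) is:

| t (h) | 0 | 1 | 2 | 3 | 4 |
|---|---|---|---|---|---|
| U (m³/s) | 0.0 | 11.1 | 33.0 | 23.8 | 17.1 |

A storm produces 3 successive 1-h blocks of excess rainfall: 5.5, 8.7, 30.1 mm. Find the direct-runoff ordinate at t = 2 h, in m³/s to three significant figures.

Q ≈ 27.8 m³/s

By discrete convolution, Q_j = Σ (P_i / 10 mm) · U_{j−i}.
At t = 2 h (j=2): Q = (5.5/10)·33.0 + (8.7/10)·11.1 + (30.1/10)·0.0 = 27.8 m³/s.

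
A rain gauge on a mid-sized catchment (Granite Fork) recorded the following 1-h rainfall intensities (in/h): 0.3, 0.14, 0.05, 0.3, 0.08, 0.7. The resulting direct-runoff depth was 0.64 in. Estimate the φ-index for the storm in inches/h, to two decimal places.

φ ≈ 0.22 in/h

Only the 3 blocks with intensity above φ contribute runoff: 0.3, 0.3, 0.7 in/h.
Σ(I−φ)·Δt = d  ⇒  (0.3+0.3+0.7 − 3φ)·1 = 0.64
φ = (1.300 − 0.64/1) / 3 = 0.22 in/h.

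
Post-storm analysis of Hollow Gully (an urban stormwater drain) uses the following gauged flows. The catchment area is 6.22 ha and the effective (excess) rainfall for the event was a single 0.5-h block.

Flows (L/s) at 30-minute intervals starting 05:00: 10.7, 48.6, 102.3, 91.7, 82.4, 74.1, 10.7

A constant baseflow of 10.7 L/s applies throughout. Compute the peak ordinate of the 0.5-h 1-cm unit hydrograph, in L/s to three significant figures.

Direct runoff: 0.0, 37.9, 91.6, 81.0, 71.7, 63.4, 0.0 L/s; ΣQ_DR = 345.6 L/s, peak = 91.6 L/s.
Runoff depth d = ΣQ_DR·Δt / A = 345.6 × 1800 / (6.22 ha) = 10.00 mm.
The 1-cm UH is the DRH scaled by (10 mm)/d, so U_p = 91.6 × 10/10.00 = 91.6 L/s.

U_p ≈ 91.6 L/s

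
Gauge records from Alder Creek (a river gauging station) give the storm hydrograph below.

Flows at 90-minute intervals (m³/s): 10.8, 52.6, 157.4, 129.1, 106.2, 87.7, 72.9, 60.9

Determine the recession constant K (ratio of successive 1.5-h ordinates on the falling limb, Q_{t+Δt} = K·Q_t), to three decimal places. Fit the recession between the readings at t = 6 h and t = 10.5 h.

K ≈ 0.831

Using the recession-limb readings at t = 6 h and t = 10.5 h: Q falls from 106.2 to 60.9 m³/s over 3 intervals.
K = (Q₂/Q₁)^(1/3) = (60.9/106.2)^(1/3) = 0.831.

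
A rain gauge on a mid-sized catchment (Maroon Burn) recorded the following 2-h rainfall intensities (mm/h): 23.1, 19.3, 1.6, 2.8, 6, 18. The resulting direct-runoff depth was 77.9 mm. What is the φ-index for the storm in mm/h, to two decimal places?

Only the 3 blocks with intensity above φ contribute runoff: 23.1, 19.3, 18 mm/h.
Σ(I−φ)·Δt = d  ⇒  (23.1+19.3+18 − 3φ)·2 = 77.9
φ = (60.40 − 77.9/2) / 3 = 7.15 mm/h.

φ ≈ 7.15 mm/h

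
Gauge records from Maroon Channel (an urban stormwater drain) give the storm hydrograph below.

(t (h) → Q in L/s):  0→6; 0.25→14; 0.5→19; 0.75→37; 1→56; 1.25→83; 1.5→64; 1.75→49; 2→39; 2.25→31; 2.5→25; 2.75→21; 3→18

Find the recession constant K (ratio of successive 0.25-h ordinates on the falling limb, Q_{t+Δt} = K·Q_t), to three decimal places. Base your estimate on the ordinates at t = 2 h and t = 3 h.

K ≈ 0.824

Using the recession-limb readings at t = 2 h and t = 3 h: Q falls from 39 to 18 L/s over 4 intervals.
K = (Q₂/Q₁)^(1/4) = (18/39)^(1/4) = 0.824.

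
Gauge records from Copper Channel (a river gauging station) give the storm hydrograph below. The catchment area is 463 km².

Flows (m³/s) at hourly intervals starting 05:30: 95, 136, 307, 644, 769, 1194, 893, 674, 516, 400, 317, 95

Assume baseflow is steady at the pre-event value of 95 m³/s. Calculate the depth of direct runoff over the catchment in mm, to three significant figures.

Direct runoff: 0.0, 41.0, 212.0, 549.0, 674.0, 1099.0, 798.0, 579.0, 421.0, 305.0, 222.0, 0.0 m³/s; ΣQ_DR = 4900 m³/s.
V = ΣQ_DR · Δt = 4900 × 3600 s = 1.764 × 10^7 m³.
Over A = 463 km², depth = V / A = 38.1 mm.

d ≈ 38.1 mm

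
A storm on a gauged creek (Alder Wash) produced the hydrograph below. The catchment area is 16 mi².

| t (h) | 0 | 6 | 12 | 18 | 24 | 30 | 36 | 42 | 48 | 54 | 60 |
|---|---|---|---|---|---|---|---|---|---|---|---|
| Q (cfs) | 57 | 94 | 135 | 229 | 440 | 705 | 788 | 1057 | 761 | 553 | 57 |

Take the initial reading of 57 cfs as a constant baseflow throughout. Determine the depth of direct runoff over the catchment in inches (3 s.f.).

d ≈ 2.47 in

Direct runoff: 0.0, 37.0, 78.0, 172.0, 383.0, 648.0, 731.0, 1000.0, 704.0, 496.0, 0.0 cfs; ΣQ_DR = 4249 cfs.
V = ΣQ_DR · Δt = 4249 × 21600 s = 9.178 × 10^7 ft³.
Over A = 16 mi², depth = V / A = 2.47 in.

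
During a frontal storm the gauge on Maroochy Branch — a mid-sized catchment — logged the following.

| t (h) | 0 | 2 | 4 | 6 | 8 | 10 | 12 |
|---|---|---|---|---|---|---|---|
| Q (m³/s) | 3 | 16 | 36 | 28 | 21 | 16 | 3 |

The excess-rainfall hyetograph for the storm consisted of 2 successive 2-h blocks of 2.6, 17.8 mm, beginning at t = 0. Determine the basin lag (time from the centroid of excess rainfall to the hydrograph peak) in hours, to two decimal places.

Centroid of excess rainfall: t_c = Σ P_i·t̄_i / ΣP_i = 2.7451 h (block centres at 1, 3 h).
Hydrograph peak occurs at t = 4 h, so basin lag t_L = 4 − 2.7451 = 1.25 h.

t_L ≈ 1.25 h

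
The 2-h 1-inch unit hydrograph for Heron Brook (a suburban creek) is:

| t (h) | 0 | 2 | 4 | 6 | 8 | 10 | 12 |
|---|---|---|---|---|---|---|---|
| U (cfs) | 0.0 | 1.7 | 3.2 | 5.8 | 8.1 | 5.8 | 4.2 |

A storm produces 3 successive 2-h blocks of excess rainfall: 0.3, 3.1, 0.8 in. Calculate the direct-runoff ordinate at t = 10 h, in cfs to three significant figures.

By discrete convolution, Q_j = Σ (P_i / 1 in) · U_{j−i}.
At t = 10 h (j=5): Q = (0.3/1)·5.8 + (3.1/1)·8.1 + (0.8/1)·5.8 = 31.5 cfs.

Q ≈ 31.5 cfs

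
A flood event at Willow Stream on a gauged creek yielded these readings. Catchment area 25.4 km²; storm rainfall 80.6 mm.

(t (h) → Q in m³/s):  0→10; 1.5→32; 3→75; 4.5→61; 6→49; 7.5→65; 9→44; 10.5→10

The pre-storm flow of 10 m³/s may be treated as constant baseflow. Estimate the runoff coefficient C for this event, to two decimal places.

C ≈ 0.70

ΣQ_DR = 266.0 m³/s; V = ΣQ_DR·Δt = 1.436 × 10^6 m³.
Runoff depth d = V / A = 56.55 mm.
C = d / P = 56.55 / 80.6 = 0.70.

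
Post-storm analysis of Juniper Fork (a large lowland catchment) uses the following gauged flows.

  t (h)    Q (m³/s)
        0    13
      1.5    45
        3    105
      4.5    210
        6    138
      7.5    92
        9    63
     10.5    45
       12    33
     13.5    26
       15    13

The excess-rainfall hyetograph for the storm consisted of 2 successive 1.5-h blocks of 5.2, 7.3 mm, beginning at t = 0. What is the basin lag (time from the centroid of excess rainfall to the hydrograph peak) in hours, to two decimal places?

Centroid of excess rainfall: t_c = Σ P_i·t̄_i / ΣP_i = 1.6260 h (block centres at 0.75, 2.25 h).
Hydrograph peak occurs at t = 4.5 h, so basin lag t_L = 4.5 − 1.6260 = 2.87 h.

t_L ≈ 2.87 h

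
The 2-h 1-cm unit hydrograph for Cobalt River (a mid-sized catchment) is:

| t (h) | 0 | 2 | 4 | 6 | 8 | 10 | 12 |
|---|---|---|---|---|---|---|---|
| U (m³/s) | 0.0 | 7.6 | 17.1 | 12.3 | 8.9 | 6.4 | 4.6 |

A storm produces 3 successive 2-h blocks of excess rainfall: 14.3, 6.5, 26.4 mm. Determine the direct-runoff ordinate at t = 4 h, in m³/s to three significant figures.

By discrete convolution, Q_j = Σ (P_i / 10 mm) · U_{j−i}.
At t = 4 h (j=2): Q = (14.3/10)·17.1 + (6.5/10)·7.6 + (26.4/10)·0.0 = 29.4 m³/s.

Q ≈ 29.4 m³/s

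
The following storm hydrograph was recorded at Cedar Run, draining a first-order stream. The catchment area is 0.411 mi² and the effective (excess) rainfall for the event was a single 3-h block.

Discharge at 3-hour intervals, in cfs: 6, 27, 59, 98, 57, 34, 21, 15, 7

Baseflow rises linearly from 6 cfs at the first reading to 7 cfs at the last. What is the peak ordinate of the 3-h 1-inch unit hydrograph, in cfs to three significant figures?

U_p ≈ 30.5 cfs

Direct runoff: 0.00, 20.88, 52.75, 91.62, 50.50, 27.38, 14.25, 8.12, 0.00 cfs; ΣQ_DR = 265.5 cfs, peak = 91.62 cfs.
Runoff depth d = ΣQ_DR·Δt / A = 265.5 × 10800 / (0.411 mi²) = 3.003 in.
The 1-inch UH is the DRH scaled by (1 in)/d, so U_p = 91.62 × 1/3.003 = 30.5 cfs.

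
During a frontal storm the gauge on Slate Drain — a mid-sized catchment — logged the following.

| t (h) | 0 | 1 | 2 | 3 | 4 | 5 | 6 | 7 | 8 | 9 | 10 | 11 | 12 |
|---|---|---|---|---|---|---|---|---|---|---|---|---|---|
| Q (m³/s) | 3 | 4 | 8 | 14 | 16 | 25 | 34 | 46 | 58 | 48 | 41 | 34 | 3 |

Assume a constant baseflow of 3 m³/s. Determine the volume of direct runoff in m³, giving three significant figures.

V ≈ 1.06 × 10^6 m³

Direct-runoff ordinates (Q − Q_b): 0.0, 1.0, 5.0, 11.0, 13.0, 22.0, 31.0, 43.0, 55.0, 45.0, 38.0, 31.0, 0.0 m³/s.
ΣQ_DR = 295.0 m³/s.
With Δt = 1 h = 3600 s, V = ΣQ_DR · Δt = 295.0 × 3600 = 1.06 × 10^6 m³.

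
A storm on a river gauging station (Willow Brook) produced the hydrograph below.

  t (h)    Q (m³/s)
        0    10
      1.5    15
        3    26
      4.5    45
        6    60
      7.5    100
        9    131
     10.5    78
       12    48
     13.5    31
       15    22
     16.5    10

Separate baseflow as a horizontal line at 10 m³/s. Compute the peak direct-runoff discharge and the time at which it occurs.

Q_p = 121.0 m³/s at t = 9 h

Subtracting baseflow gives direct-runoff ordinates: 0.0, 5.0, 16.0, 35.0, 50.0, 90.0, 121.0, 68.0, 38.0, 21.0, 12.0, 0.0 m³/s.
The maximum is 121.0 m³/s, occurring at the reading for t = 9 h.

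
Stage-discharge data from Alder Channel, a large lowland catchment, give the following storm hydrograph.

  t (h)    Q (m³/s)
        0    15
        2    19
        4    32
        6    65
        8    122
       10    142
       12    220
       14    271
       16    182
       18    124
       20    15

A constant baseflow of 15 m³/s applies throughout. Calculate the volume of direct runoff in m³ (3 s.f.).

Direct-runoff ordinates (Q − Q_b): 0.0, 4.0, 17.0, 50.0, 107.0, 127.0, 205.0, 256.0, 167.0, 109.0, 0.0 m³/s.
ΣQ_DR = 1042 m³/s.
With Δt = 2 h = 7200 s, V = ΣQ_DR · Δt = 1042 × 7200 = 7.50 × 10^6 m³.

V ≈ 7.50 × 10^6 m³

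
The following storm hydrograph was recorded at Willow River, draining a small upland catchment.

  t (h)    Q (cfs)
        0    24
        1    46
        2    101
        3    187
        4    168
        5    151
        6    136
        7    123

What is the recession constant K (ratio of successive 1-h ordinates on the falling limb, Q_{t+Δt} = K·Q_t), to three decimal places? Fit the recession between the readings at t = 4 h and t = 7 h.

K ≈ 0.901

Using the recession-limb readings at t = 4 h and t = 7 h: Q falls from 168 to 123 cfs over 3 intervals.
K = (Q₂/Q₁)^(1/3) = (123/168)^(1/3) = 0.901.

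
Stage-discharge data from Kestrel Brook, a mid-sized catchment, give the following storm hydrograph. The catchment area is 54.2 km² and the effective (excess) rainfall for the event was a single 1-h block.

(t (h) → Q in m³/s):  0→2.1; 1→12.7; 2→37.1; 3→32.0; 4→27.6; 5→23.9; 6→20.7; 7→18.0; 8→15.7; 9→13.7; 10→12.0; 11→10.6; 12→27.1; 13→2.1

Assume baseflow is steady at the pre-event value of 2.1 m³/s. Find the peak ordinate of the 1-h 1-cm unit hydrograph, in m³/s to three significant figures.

U_p ≈ 23.3 m³/s

Direct runoff: 0.0, 10.6, 35.0, 29.9, 25.5, 21.8, 18.6, 15.9, 13.6, 11.6, 9.9, 8.5, 25.0, 0.0 m³/s; ΣQ_DR = 225.9 m³/s, peak = 35.0 m³/s.
Runoff depth d = ΣQ_DR·Δt / A = 225.9 × 3600 / (54.2 km²) = 15.00 mm.
The 1-cm UH is the DRH scaled by (10 mm)/d, so U_p = 35.0 × 10/15.00 = 23.3 m³/s.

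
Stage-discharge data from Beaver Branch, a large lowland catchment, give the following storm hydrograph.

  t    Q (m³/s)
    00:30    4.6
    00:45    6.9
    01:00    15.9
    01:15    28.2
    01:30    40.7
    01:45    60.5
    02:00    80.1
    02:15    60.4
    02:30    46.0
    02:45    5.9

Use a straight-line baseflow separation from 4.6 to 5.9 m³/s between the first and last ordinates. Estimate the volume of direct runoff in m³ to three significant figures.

V ≈ 2.67 × 10^5 m³

Direct-runoff ordinates (Q − Q_b): 0.00, 2.16, 11.01, 23.17, 35.52, 55.18, 74.63, 54.79, 40.24, 0.00 m³/s.
ΣQ_DR = 296.7 m³/s.
With Δt = 0.25 h = 900 s, V = ΣQ_DR · Δt = 296.7 × 900 = 2.67 × 10^5 m³.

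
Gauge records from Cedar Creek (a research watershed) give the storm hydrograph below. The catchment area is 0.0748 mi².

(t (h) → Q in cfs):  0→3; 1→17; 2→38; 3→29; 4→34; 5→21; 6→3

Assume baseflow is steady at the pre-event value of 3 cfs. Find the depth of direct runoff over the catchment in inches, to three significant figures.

Direct runoff: 0.0, 14.0, 35.0, 26.0, 31.0, 18.0, 0.0 cfs; ΣQ_DR = 124.0 cfs.
V = ΣQ_DR · Δt = 124.0 × 3600 s = 4.464 × 10^5 ft³.
Over A = 0.0748 mi², depth = V / A = 2.57 in.

d ≈ 2.57 in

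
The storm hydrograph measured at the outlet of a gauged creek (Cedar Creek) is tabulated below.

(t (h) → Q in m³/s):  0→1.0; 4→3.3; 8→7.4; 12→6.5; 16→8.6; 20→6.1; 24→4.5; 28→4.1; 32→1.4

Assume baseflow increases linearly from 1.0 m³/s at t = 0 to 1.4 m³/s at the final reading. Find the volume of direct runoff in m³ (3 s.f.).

Direct-runoff ordinates (Q − Q_b): 0.00, 2.25, 6.30, 5.35, 7.40, 4.85, 3.20, 2.75, 0.00 m³/s.
ΣQ_DR = 32.10 m³/s.
With Δt = 4 h = 14400 s, V = ΣQ_DR · Δt = 32.10 × 14400 = 4.62 × 10^5 m³.

V ≈ 4.62 × 10^5 m³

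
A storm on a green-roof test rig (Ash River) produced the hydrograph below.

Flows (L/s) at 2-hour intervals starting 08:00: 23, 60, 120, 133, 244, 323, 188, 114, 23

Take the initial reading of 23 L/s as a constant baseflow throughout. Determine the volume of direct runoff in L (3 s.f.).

Direct-runoff ordinates (Q − Q_b): 0.0, 37.0, 97.0, 110.0, 221.0, 300.0, 165.0, 91.0, 0.0 L/s.
ΣQ_DR = 1021 L/s.
With Δt = 2 h = 7200 s, V = ΣQ_DR · Δt = 1021 × 7200 = 7.35 × 10^6 L.

V ≈ 7.35 × 10^6 L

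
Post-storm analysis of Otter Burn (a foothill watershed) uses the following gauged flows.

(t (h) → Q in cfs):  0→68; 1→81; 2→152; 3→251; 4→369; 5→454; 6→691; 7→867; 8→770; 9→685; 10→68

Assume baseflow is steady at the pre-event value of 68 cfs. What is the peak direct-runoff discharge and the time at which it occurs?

Q_p = 799.0 cfs at t = 7 h

Subtracting baseflow gives direct-runoff ordinates: 0.0, 13.0, 84.0, 183.0, 301.0, 386.0, 623.0, 799.0, 702.0, 617.0, 0.0 cfs.
The maximum is 799.0 cfs, occurring at the reading for t = 7 h.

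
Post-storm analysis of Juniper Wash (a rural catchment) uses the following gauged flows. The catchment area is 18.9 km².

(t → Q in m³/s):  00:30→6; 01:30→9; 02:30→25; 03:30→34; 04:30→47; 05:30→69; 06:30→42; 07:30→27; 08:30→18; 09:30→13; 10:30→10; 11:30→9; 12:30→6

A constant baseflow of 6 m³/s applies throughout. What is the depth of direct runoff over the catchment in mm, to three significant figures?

d ≈ 45.1 mm

Direct runoff: 0.0, 3.0, 19.0, 28.0, 41.0, 63.0, 36.0, 21.0, 12.0, 7.0, 4.0, 3.0, 0.0 m³/s; ΣQ_DR = 237.0 m³/s.
V = ΣQ_DR · Δt = 237.0 × 3600 s = 8.532 × 10^5 m³.
Over A = 18.9 km², depth = V / A = 45.1 mm.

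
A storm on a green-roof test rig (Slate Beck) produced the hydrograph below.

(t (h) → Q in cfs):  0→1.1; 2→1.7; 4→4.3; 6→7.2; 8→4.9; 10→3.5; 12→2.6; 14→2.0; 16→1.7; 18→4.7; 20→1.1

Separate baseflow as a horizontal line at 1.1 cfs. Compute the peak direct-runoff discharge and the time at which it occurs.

Subtracting baseflow gives direct-runoff ordinates: 0.0, 0.6, 3.2, 6.1, 3.8, 2.4, 1.5, 0.9, 0.6, 3.6, 0.0 cfs.
The maximum is 6.1 cfs, occurring at the reading for t = 6 h.

Q_p = 6.1 cfs at t = 6 h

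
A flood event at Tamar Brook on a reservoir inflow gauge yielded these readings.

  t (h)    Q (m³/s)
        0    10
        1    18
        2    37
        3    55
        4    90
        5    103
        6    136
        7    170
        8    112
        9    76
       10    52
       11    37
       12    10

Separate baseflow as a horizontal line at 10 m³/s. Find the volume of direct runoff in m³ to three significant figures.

Direct-runoff ordinates (Q − Q_b): 0.0, 8.0, 27.0, 45.0, 80.0, 93.0, 126.0, 160.0, 102.0, 66.0, 42.0, 27.0, 0.0 m³/s.
ΣQ_DR = 776.0 m³/s.
With Δt = 1 h = 3600 s, V = ΣQ_DR · Δt = 776.0 × 3600 = 2.79 × 10^6 m³.

V ≈ 2.79 × 10^6 m³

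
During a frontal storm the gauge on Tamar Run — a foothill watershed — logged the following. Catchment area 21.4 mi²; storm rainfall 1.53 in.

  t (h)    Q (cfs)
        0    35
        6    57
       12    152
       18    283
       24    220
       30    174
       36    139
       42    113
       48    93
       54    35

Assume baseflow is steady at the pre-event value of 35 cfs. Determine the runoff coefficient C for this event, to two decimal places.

ΣQ_DR = 951.0 cfs; V = ΣQ_DR·Δt = 2.054 × 10^7 ft³.
Runoff depth d = V / A = 0.4132 in.
C = d / P = 0.4132 / 1.53 = 0.27.

C ≈ 0.27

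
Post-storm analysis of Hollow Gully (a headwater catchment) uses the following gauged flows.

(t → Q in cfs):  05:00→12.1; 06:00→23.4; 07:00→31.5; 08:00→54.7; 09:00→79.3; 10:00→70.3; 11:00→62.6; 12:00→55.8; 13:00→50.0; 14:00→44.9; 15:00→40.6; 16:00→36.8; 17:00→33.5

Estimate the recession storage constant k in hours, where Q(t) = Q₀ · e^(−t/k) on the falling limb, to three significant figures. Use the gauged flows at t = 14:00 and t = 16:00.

k ≈ 10.1 h

On the falling limb, Q drops from 44.9 to 36.8 cfs between t = 14:00 and t = 16:00 (Δt = 2 h).
k = −Δt / ln(Q₂/Q₁) = −2 / ln(36.8/44.9) = 10.1 h.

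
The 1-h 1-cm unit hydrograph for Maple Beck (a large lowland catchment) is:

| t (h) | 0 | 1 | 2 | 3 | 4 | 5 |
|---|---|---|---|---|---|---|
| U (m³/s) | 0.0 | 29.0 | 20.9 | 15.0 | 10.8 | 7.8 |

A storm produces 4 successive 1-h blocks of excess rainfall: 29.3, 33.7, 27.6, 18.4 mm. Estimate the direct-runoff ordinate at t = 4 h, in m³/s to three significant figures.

Q ≈ 193 m³/s

By discrete convolution, Q_j = Σ (P_i / 10 mm) · U_{j−i}.
At t = 4 h (j=4): Q = (29.3/10)·10.8 + (33.7/10)·15.0 + (27.6/10)·20.9 + (18.4/10)·29.0 = 193 m³/s.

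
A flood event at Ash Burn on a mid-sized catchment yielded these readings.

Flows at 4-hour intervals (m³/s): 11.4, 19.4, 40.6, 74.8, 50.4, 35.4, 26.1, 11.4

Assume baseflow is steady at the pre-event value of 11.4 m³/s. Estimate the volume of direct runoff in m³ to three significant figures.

Direct-runoff ordinates (Q − Q_b): 0.0, 8.0, 29.2, 63.4, 39.0, 24.0, 14.7, 0.0 m³/s.
ΣQ_DR = 178.3 m³/s.
With Δt = 4 h = 14400 s, V = ΣQ_DR · Δt = 178.3 × 14400 = 2.57 × 10^6 m³.

V ≈ 2.57 × 10^6 m³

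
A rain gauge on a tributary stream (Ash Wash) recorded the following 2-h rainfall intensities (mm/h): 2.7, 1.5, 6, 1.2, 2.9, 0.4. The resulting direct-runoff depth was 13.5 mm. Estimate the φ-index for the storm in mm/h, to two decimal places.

Only the 3 blocks with intensity above φ contribute runoff: 2.7, 6, 2.9 mm/h.
Σ(I−φ)·Δt = d  ⇒  (2.7+6+2.9 − 3φ)·2 = 13.5
φ = (11.60 − 13.5/2) / 3 = 1.62 mm/h.

φ ≈ 1.62 mm/h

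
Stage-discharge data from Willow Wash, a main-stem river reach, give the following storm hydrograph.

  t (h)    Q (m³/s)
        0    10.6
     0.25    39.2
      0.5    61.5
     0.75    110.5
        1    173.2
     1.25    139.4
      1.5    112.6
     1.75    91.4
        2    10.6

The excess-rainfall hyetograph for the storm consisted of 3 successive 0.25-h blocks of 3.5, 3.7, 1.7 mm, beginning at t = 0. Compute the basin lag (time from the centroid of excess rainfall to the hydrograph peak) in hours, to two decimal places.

t_L ≈ 0.68 h

Centroid of excess rainfall: t_c = Σ P_i·t̄_i / ΣP_i = 0.3244 h (block centres at 0.125, 0.375, 0.625 h).
Hydrograph peak occurs at t = 1 h, so basin lag t_L = 1 − 0.3244 = 0.68 h.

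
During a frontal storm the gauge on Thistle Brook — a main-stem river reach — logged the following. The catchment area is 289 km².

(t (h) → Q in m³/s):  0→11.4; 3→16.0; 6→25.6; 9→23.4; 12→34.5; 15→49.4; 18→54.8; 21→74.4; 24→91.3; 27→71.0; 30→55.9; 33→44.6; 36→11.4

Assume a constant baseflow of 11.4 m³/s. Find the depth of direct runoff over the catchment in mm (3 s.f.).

Direct runoff: 0.0, 4.6, 14.2, 12.0, 23.1, 38.0, 43.4, 63.0, 79.9, 59.6, 44.5, 33.2, 0.0 m³/s; ΣQ_DR = 415.5 m³/s.
V = ΣQ_DR · Δt = 415.5 × 10800 s = 4.487 × 10^6 m³.
Over A = 289 km², depth = V / A = 15.5 mm.

d ≈ 15.5 mm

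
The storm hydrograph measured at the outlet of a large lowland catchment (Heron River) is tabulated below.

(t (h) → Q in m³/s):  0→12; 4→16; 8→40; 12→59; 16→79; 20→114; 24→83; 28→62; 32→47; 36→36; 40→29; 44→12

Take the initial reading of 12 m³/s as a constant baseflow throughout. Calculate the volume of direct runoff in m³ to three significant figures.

V ≈ 6.41 × 10^6 m³

Direct-runoff ordinates (Q − Q_b): 0.0, 4.0, 28.0, 47.0, 67.0, 102.0, 71.0, 50.0, 35.0, 24.0, 17.0, 0.0 m³/s.
ΣQ_DR = 445.0 m³/s.
With Δt = 4 h = 14400 s, V = ΣQ_DR · Δt = 445.0 × 14400 = 6.41 × 10^6 m³.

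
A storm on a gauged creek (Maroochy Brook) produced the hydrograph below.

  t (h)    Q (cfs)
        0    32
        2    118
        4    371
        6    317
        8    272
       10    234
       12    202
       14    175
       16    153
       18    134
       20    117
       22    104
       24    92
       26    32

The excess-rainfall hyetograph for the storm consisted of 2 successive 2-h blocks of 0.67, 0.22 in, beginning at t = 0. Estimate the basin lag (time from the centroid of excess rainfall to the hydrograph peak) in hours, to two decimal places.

t_L ≈ 2.51 h

Centroid of excess rainfall: t_c = Σ P_i·t̄_i / ΣP_i = 1.4944 h (block centres at 1, 3 h).
Hydrograph peak occurs at t = 4 h, so basin lag t_L = 4 − 1.4944 = 2.51 h.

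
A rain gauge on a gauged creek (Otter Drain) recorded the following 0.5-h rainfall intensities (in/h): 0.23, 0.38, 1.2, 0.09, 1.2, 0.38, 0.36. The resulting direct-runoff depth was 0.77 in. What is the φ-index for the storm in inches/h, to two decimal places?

φ ≈ 0.43 in/h

Only the 2 blocks with intensity above φ contribute runoff: 1.2, 1.2 in/h.
Σ(I−φ)·Δt = d  ⇒  (1.2+1.2 − 2φ)·0.5 = 0.77
φ = (2.400 − 0.77/0.5) / 2 = 0.43 in/h.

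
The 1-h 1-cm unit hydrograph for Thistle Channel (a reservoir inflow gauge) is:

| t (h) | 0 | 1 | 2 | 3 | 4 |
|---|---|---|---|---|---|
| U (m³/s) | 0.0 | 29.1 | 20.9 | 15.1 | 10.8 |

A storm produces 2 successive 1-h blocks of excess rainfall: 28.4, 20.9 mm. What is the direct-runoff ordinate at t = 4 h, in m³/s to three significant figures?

By discrete convolution, Q_j = Σ (P_i / 10 mm) · U_{j−i}.
At t = 4 h (j=4): Q = (28.4/10)·10.8 + (20.9/10)·15.1 = 62.2 m³/s.

Q ≈ 62.2 m³/s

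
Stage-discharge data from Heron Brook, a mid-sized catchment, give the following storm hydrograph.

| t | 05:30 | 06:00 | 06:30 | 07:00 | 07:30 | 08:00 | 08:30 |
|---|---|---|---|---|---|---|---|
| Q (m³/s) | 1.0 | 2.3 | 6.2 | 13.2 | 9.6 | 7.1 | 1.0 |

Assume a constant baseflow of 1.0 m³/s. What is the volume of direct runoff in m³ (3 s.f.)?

Direct-runoff ordinates (Q − Q_b): 0.0, 1.3, 5.2, 12.2, 8.6, 6.1, 0.0 m³/s.
ΣQ_DR = 33.40 m³/s.
With Δt = 0.5 h = 1800 s, V = ΣQ_DR · Δt = 33.40 × 1800 = 60100 m³.

V ≈ 60100 m³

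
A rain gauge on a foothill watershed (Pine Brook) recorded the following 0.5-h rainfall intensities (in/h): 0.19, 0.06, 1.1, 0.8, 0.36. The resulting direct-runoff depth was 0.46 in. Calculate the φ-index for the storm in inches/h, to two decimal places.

φ ≈ 0.49 in/h

Only the 2 blocks with intensity above φ contribute runoff: 1.1, 0.8 in/h.
Σ(I−φ)·Δt = d  ⇒  (1.1+0.8 − 2φ)·0.5 = 0.46
φ = (1.900 − 0.46/0.5) / 2 = 0.49 in/h.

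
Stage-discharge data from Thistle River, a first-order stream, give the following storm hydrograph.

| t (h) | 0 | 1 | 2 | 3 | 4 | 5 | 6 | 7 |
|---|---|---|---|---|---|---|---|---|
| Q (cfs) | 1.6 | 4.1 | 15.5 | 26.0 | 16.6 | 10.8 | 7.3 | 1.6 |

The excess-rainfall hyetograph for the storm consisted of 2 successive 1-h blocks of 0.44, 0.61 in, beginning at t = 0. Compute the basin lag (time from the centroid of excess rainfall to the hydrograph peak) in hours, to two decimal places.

t_L ≈ 1.92 h

Centroid of excess rainfall: t_c = Σ P_i·t̄_i / ΣP_i = 1.0810 h (block centres at 0.5, 1.5 h).
Hydrograph peak occurs at t = 3 h, so basin lag t_L = 3 − 1.0810 = 1.92 h.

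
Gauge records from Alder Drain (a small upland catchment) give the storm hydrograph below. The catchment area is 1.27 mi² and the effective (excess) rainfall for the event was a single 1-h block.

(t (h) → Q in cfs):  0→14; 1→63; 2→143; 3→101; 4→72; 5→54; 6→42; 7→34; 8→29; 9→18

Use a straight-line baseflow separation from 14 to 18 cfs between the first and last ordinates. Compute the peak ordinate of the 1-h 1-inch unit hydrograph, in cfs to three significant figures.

U_p ≈ 256 cfs

Direct runoff: 0.00, 48.56, 128.11, 85.67, 56.22, 37.78, 25.33, 16.89, 11.44, 0.00 cfs; ΣQ_DR = 410.0 cfs, peak = 128.11 cfs.
Runoff depth d = ΣQ_DR·Δt / A = 410.0 × 3600 / (1.27 mi²) = 0.5003 in.
The 1-inch UH is the DRH scaled by (1 in)/d, so U_p = 128.11 × 1/0.5003 = 256 cfs.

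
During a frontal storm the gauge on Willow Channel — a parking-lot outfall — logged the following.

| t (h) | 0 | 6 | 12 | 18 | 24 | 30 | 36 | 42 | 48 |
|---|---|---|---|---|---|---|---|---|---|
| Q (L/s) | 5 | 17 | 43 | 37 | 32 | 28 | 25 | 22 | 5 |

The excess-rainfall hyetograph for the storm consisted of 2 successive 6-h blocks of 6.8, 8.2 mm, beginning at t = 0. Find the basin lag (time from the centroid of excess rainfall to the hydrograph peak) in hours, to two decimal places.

t_L ≈ 5.72 h

Centroid of excess rainfall: t_c = Σ P_i·t̄_i / ΣP_i = 6.2800 h (block centres at 3, 9 h).
Hydrograph peak occurs at t = 12 h, so basin lag t_L = 12 − 6.2800 = 5.72 h.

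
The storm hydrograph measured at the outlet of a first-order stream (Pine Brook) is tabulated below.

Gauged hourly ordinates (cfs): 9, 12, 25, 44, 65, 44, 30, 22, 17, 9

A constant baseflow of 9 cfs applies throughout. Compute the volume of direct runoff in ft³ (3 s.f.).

V ≈ 6.73 × 10^5 ft³

Direct-runoff ordinates (Q − Q_b): 0.0, 3.0, 16.0, 35.0, 56.0, 35.0, 21.0, 13.0, 8.0, 0.0 cfs.
ΣQ_DR = 187.0 cfs.
With Δt = 1 h = 3600 s, V = ΣQ_DR · Δt = 187.0 × 3600 = 6.73 × 10^5 ft³.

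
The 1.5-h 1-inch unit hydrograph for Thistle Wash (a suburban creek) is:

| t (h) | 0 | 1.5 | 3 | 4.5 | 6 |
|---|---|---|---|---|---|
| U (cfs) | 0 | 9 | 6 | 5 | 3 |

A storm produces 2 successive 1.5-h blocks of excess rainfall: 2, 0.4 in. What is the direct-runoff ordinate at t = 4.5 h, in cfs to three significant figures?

By discrete convolution, Q_j = Σ (P_i / 1 in) · U_{j−i}.
At t = 4.5 h (j=3): Q = (2/1)·5 + (0.4/1)·6 = 12.4 cfs.

Q ≈ 12.4 cfs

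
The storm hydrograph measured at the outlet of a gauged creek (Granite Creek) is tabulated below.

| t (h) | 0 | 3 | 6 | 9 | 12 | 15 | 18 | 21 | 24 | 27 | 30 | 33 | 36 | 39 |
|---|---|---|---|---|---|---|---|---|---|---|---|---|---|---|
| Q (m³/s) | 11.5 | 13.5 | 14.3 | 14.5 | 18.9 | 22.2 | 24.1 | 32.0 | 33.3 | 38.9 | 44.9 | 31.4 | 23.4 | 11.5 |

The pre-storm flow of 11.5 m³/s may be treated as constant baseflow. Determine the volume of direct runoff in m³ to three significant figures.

Direct-runoff ordinates (Q − Q_b): 0.0, 2.0, 2.8, 3.0, 7.4, 10.7, 12.6, 20.5, 21.8, 27.4, 33.4, 19.9, 11.9, 0.0 m³/s.
ΣQ_DR = 173.4 m³/s.
With Δt = 3 h = 10800 s, V = ΣQ_DR · Δt = 173.4 × 10800 = 1.87 × 10^6 m³.

V ≈ 1.87 × 10^6 m³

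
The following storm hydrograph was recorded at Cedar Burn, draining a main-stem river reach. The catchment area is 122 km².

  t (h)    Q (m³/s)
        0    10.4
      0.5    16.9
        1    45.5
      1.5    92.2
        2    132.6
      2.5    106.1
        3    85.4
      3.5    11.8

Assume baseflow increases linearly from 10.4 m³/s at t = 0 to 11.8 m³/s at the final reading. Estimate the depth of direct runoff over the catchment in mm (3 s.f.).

Direct runoff: 0.00, 6.30, 34.70, 81.20, 121.40, 94.70, 73.80, 0.00 m³/s; ΣQ_DR = 412.1 m³/s.
V = ΣQ_DR · Δt = 412.1 × 1800 s = 7.418 × 10^5 m³.
Over A = 122 km², depth = V / A = 6.08 mm.

d ≈ 6.08 mm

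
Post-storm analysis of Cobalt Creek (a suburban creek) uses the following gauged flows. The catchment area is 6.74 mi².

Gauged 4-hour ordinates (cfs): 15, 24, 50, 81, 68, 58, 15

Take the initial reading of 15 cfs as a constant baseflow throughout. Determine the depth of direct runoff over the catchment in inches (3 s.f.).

d ≈ 0.189 in

Direct runoff: 0.0, 9.0, 35.0, 66.0, 53.0, 43.0, 0.0 cfs; ΣQ_DR = 206.0 cfs.
V = ΣQ_DR · Δt = 206.0 × 14400 s = 2.966 × 10^6 ft³.
Over A = 6.74 mi², depth = V / A = 0.189 in.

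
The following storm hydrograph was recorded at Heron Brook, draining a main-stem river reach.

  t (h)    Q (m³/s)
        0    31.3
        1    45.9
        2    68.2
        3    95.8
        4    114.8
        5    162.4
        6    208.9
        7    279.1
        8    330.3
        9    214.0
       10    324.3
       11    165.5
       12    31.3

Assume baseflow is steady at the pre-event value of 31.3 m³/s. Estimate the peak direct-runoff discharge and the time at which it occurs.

Q_p = 299.0 m³/s at t = 8 h

Subtracting baseflow gives direct-runoff ordinates: 0.0, 14.6, 36.9, 64.5, 83.5, 131.1, 177.6, 247.8, 299.0, 182.7, 293.0, 134.2, 0.0 m³/s.
The maximum is 299.0 m³/s, occurring at the reading for t = 8 h.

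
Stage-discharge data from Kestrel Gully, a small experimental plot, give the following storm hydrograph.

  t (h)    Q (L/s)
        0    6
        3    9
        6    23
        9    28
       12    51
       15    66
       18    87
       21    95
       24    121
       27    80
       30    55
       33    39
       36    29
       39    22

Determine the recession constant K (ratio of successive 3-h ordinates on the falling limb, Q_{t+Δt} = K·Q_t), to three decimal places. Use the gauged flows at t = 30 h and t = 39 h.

K ≈ 0.737

Using the recession-limb readings at t = 30 h and t = 39 h: Q falls from 55 to 22 L/s over 3 intervals.
K = (Q₂/Q₁)^(1/3) = (22/55)^(1/3) = 0.737.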